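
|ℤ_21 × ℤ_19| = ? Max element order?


|ℤ_21 × ℤ_19| = 21 × 19 = 399
Max element order = lcm(21,19) = 399
Cyclic? Yes (gcd=1)

|ℤ_21×ℤ_19| = 399, max element order = 399


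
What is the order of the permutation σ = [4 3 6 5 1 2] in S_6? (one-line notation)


Cycle decomposition: (1 4 5) (2 3 6)
Cycle lengths: 3, 3
Order = lcm(3, 3) = 3

ord(σ) = 3


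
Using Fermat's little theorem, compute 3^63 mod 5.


Fermat's little theorem: if p is prime and gcd(a,p)=1, then a^(p-1) ≡ 1 (mod p)
p = 5 is prime, gcd(3,5) = 1
Reduce exponent: 63 mod 4 = 3
So 3^63 ≡ 3^3 (mod 5)
3^3 mod 5 = 2

3^63 ≡ 2 (mod 5)


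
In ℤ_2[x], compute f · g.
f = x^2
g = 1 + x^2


Expand and collect like terms; reduce coefficients mod 2:
x^0: 0·1 = 0 ≡ 0 (mod 2)
x^1: 0·0 + 0·1 = 0 ≡ 0 (mod 2)
x^2: 0·1 + 0·0 + 1·1 = 1 ≡ 1 (mod 2)
x^3: 0·1 + 1·0 = 0 ≡ 0 (mod 2)
x^4: 1·1 = 1 ≡ 1 (mod 2)
Result: x^2 + x^4

f · g = x^2 + x^4


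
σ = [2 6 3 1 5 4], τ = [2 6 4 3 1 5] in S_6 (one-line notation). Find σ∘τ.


σ∘τ: apply τ first, then σ
1 →τ 2 →σ 6
2 →τ 6 →σ 4
3 →τ 4 →σ 1
4 →τ 3 →σ 3
5 →τ 1 →σ 2
6 →τ 5 →σ 5

σ∘τ = [6 4 1 3 2 5]


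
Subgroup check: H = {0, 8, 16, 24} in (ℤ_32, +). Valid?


Subgroup test for H = {0, 8, 16, 24} in (ℤ_32, +):
(1) 0 ∈ H? Yes
(2) Closure: for all a,b ∈ H, (a+b) mod 32 ∈ H? Yes
(3) Inverses: for all a ∈ H, -a mod 32 ∈ H? Yes

Yes, H is a subgroup of ℤ_32


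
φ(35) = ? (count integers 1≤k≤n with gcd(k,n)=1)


Factor n: 35 = 5 × 7
φ(n) = n · ∏(1 - 1/p) over distinct primes p | n
φ(35) = 35 · (1 - 1/5) · (1 - 1/7) = 24

φ(35) = 24


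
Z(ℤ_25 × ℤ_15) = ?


Z(G) = {g ∈ G | gx = xg for all x ∈ G}
Direct product of abelian groups is abelian, so Z(G) = G

Z(ℤ_25 × ℤ_15) = ℤ_25 × ℤ_15


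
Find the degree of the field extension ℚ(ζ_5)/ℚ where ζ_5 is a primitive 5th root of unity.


[ℚ(ζ_n):ℚ] = deg Φ_n(x) = φ(n). Here φ(5) = 4

[ℚ(ζ_5)/ℚ where ζ_5 is a primitive 5th root of unity] = 4


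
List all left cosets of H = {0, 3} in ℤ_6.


H = {0, 3}, |H| = 2
Number of cosets = |G|/|H| = 6/2 = 3
0 + H = {0, 3}
1 + H = {1, 4}
2 + H = {2, 5}

Cosets: 0+H={0,3}; 1+H={1,4}; 2+H={2,5}


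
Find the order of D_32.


|D_n| = 2n (n rotations and n reflections)
|D_32| = 2×32 = 64

|D_32| = 64


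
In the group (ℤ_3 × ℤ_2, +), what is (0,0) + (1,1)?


Operation: componentwise addition mod (3, 2)
(0,0) + (1,1) = ((a₁+b₁) mod 3, (a₂+b₂) mod 2) with a = (0,0), b = (1,1)

(0,0) + (1,1) = (1,1)


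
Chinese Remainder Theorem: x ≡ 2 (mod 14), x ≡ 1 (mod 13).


m₁ = 14, m₂ = 13, gcd = 1, so CRT applies. M = m₁·m₂ = 182
Let M₁ = M/m₁ = 13, M₂ = M/m₂ = 14
Find y₁ ≡ M₁⁻¹ (mod m₁): 13⁻¹ ≡ 13 (mod 14)
Find y₂ ≡ M₂⁻¹ (mod m₂): 14⁻¹ ≡ 1 (mod 13)
x = a₁·M₁·y₁ + a₂·M₂·y₂ = 2·13·13 + 1·14·1 = 352
Reduce mod 182: x ≡ 170
Check: 170 mod 14 = 2 ✓, 170 mod 13 = 1 ✓

x ≡ 170 (mod 182)


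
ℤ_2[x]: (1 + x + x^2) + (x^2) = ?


Add coefficients mod 2:
x^0: 1 + 0 = 1 (mod 2)
x^1: 1 + 0 = 1 (mod 2)
x^2: 1 + 1 = 0 (mod 2)
Result: 1 + x

f + g = 1 + x


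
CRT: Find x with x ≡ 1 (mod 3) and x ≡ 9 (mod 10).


m₁ = 3, m₂ = 10, gcd = 1, so CRT applies. M = m₁·m₂ = 30
Let M₁ = M/m₁ = 10, M₂ = M/m₂ = 3
Find y₁ ≡ M₁⁻¹ (mod m₁): 10⁻¹ ≡ 1 (mod 3)
Find y₂ ≡ M₂⁻¹ (mod m₂): 3⁻¹ ≡ 7 (mod 10)
x = a₁·M₁·y₁ + a₂·M₂·y₂ = 1·10·1 + 9·3·7 = 199
Reduce mod 30: x ≡ 19
Check: 19 mod 3 = 1 ✓, 19 mod 10 = 9 ✓

x ≡ 19 (mod 30)


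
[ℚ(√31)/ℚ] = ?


√31 has minimal polynomial x² - 31 (irreducible over ℚ since 31 is squarefree)

[ℚ(√31)/ℚ] = 2


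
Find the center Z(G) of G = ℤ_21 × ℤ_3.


Z(G) = {g ∈ G | gx = xg for all x ∈ G}
Direct product of abelian groups is abelian, so Z(G) = G

Z(ℤ_21 × ℤ_3) = ℤ_21 × ℤ_3


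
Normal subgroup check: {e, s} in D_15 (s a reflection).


H = {e, s} in D_15 (s a reflection)
r·s·r⁻¹ = sr⁻² ≠ s for n ≥ 3, so {e, s} is not closed under conjugation

No, not a normal subgroup


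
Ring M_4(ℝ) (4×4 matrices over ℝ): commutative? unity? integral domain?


Matrix multiplication is non-commutative for n ≥ 2; the identity matrix I is the unity; singular matrices give zero divisors, so not an integral domain
Commutative: No
Integral domain: No
Has unity: Yes

M_4(ℝ) (4×4 matrices over ℝ): Commutative=No, Unity=Yes


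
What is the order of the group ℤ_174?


ℤ_n has n elements.

|ℤ_174| = 174


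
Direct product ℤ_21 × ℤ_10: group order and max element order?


|ℤ_21 × ℤ_10| = 21 × 10 = 210
Max element order = lcm(21,10) = 210
Cyclic? Yes (gcd=1)

|ℤ_21×ℤ_10| = 210, max element order = 210


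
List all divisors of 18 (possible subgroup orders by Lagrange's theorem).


Lagrange's theorem: |H| divides |G|
|G| = 18
Divisors of 18: 1, 2, 3, 6, 9, 18

Possible subgroup orders: {1, 2, 3, 6, 9, 18}


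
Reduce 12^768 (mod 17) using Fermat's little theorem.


Fermat's little theorem: if p is prime and gcd(a,p)=1, then a^(p-1) ≡ 1 (mod p)
p = 17 is prime, gcd(12,17) = 1
Reduce exponent: 768 mod 16 = 0
So 12^768 ≡ 12^0 (mod 17)
12^0 = 1

12^768 ≡ 1 (mod 17)


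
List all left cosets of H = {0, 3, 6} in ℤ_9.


H = {0, 3, 6}, |H| = 3
Number of cosets = |G|/|H| = 9/3 = 3
0 + H = {0, 3, 6}
1 + H = {1, 4, 7}
2 + H = {2, 5, 8}

Cosets: 0+H={0,3,6}; 1+H={1,4,7}; 2+H={2,5,8}


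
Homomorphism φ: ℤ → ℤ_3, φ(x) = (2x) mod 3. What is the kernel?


Kernel = preimage of identity
ker(φ) = {x ∈ ℤ : 2x ≡ 0 (mod 3)}. gcd(2,3) = 1, so 2x ≡ 0 (mod 3) ⟺ x ≡ 0 (mod 3/1 = 3). Hence ker(φ) = 3ℤ

ker(φ) = 3ℤ


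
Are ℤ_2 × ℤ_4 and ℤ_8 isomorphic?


Comparing ℤ_2 × ℤ_4 and ℤ_8:
gcd(2,4) = 2 ≠ 1. Max element order in ℤ_2×ℤ_4 is lcm(2,4) = 4 < 8, so it has no element of order 8

No, ℤ_2 × ℤ_4 ≇ ℤ_8


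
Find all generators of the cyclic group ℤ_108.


g generates ℤ_n iff gcd(g,n) = 1
Prime factors of 108: 2, 3
Generators are g ∈ {1,...,107} not divisible by any of these primes.
Generators: {1, 5, 7, 11, 13, 17, 19, 23, 25, 29, 31, 35, 37, 41, 43, 47, 49, 53, 55, 59, 61, 65, 67, 71, 73, 77, 79, 83, 85, 89, 91, 95, 97, 101, 103, 107}
Number of generators = φ(108) = 36

Generators of ℤ_108 = {1, 5, 7, 11, 13, 17, 19, 23, 25, 29, 31, 35, 37, 41, 43, 47, 49, 53, 55, 59, 61, 65, 67, 71, 73, 77, 79, 83, 85, 89, 91, 95, 97, 101, 103, 107}


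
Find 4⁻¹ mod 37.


Use the extended Euclidean algorithm to write 1 = 4·s + 37·t; then s mod 37 is the inverse.
Euclidean algorithm:
  4 = 0·37 + 4
  37 = 9·4 + 1
  4 = 4·1 + 0
gcd(4,37) = 1
Back-substitution gives: 4·(-9) + 37·(1) = 1
So 4⁻¹ ≡ -9 ≡ 28 (mod 37)
Check: 4 × 28 = 112 ≡ 1 (mod 37) ✓

4⁻¹ ≡ 28 (mod 37)


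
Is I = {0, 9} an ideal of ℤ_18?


Check ideal conditions for I = {0, 9} in ℤ_18:
(1) I is an additive subgroup? Yes
(2) For r ∈ ℤ_18 and a ∈ I: r·a ∈ I? Yes

Yes, I is an ideal of ℤ_18


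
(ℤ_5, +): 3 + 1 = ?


Operation: addition mod 5
3 + 1 = (a + b) mod 5 with a = 3, b = 1

3 + 1 = 4


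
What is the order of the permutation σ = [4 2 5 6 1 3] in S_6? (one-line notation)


Cycle decomposition: (1 4 6 3 5)
Cycle lengths: 5
Order = lcm(5) = 5

ord(σ) = 5


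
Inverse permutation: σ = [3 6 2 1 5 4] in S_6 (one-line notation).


To find σ⁻¹, swap domain and range:
σ(1) = 3 → σ⁻¹(3) = 1
σ(2) = 6 → σ⁻¹(6) = 2
σ(3) = 2 → σ⁻¹(2) = 3
σ(4) = 1 → σ⁻¹(1) = 4
σ(5) = 5 → σ⁻¹(5) = 5
σ(6) = 4 → σ⁻¹(4) = 6

σ⁻¹ = [4 3 1 6 5 2]


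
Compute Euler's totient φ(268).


Factor n: 268 = 2^2 × 67
φ(n) = n · ∏(1 - 1/p) over distinct primes p | n
φ(268) = 268 · (1 - 1/2) · (1 - 1/67) = 132

φ(268) = 132


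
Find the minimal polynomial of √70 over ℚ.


√70 satisfies x² - 70 = 0, irreducible over ℚ since 70 is squarefree

Minimal polynomial: x² - 70


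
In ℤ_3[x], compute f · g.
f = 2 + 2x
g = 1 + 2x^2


Expand and collect like terms; reduce coefficients mod 3:
x^0: 2·1 = 2 ≡ 2 (mod 3)
x^1: 2·0 + 2·1 = 2 ≡ 2 (mod 3)
x^2: 2·2 + 2·0 = 4 ≡ 1 (mod 3)
x^3: 2·2 = 4 ≡ 1 (mod 3)
Result: 2 + 2x + x^2 + x^3

f · g = 2 + 2x + x^2 + x^3


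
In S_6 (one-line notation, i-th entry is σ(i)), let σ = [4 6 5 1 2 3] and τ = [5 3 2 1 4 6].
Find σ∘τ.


σ∘τ: apply τ first, then σ
1 →τ 5 →σ 2
2 →τ 3 →σ 5
3 →τ 2 →σ 6
4 →τ 1 →σ 4
5 →τ 4 →σ 1
6 →τ 6 →σ 3

σ∘τ = [2 5 6 4 1 3]


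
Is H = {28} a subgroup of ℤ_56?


Subgroup test for H = {28} in (ℤ_56, +):
(1) 0 ∈ H? No
(2) Closure: for all a,b ∈ H, (a+b) mod 56 ∈ H? No  [counterexample: 28 + 28 = 0 ∉ H]
(3) Inverses: for all a ∈ H, -a mod 56 ∈ H? Yes

No, H is not a subgroup of ℤ_56


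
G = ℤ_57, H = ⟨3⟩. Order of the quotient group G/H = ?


|⟨3⟩| = n / gcd(3, 57) = 57 / 3 = 19
H is normal (ℤ_57 is abelian).
|G/H| = |G| / |H| = 57 / 19 = 3

|G/H| = 3


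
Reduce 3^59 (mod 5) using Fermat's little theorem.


Fermat's little theorem: if p is prime and gcd(a,p)=1, then a^(p-1) ≡ 1 (mod p)
p = 5 is prime, gcd(3,5) = 1
Reduce exponent: 59 mod 4 = 3
So 3^59 ≡ 3^3 (mod 5)
3^3 mod 5 = 2

3^59 ≡ 2 (mod 5)


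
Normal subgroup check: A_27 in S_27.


H = A_27 in S_27
A_27 has index 2 in S_27, and every subgroup of index 2 is normal

Yes, normal subgroup


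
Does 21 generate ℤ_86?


g generates ℤ_n iff gcd(g, n) = 1
gcd(21, 86) = 1
Since gcd = 1, 21 is a generator.

Yes, 21 generates ℤ_86


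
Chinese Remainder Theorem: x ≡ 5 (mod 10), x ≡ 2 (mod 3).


m₁ = 10, m₂ = 3, gcd = 1, so CRT applies. M = m₁·m₂ = 30
Let M₁ = M/m₁ = 3, M₂ = M/m₂ = 10
Find y₁ ≡ M₁⁻¹ (mod m₁): 3⁻¹ ≡ 7 (mod 10)
Find y₂ ≡ M₂⁻¹ (mod m₂): 10⁻¹ ≡ 1 (mod 3)
x = a₁·M₁·y₁ + a₂·M₂·y₂ = 5·3·7 + 2·10·1 = 125
Reduce mod 30: x ≡ 5
Check: 5 mod 10 = 5 ✓, 5 mod 3 = 2 ✓

x ≡ 5 (mod 30)


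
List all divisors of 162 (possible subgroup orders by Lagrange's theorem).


Lagrange's theorem: |H| divides |G|
|G| = 162
Divisors of 162: 1, 2, 3, 6, 9, 18, 27, 54, 81, 162

Possible subgroup orders: {1, 2, 3, 6, 9, 18, 27, 54, 81, 162}


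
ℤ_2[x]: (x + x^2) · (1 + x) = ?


Expand and collect like terms; reduce coefficients mod 2:
x^0: 0·1 = 0 ≡ 0 (mod 2)
x^1: 0·1 + 1·1 = 1 ≡ 1 (mod 2)
x^2: 1·1 + 1·1 = 2 ≡ 0 (mod 2)
x^3: 1·1 = 1 ≡ 1 (mod 2)
Result: x + x^3

f · g = x + x^3


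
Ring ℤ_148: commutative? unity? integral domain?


ℤ_148 is a commutative ring with unity 1; 148 = 2×74 is composite, so 2·74 ≡ 0 gives zero divisors (not an integral domain)
Commutative: Yes
Integral domain: No
Has unity: Yes

ℤ_148: Commutative=Yes, Unity=Yes


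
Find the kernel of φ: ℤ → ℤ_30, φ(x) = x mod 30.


Kernel = preimage of identity
ker(φ) = {x ∈ ℤ : x ≡ 0 (mod 30)} = 30ℤ = {0, ±30, ±60, ...}

ker(φ) = 30ℤ


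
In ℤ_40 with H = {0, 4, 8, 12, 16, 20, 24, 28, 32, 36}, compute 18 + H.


18 + H = {18 + h (mod 40) : h ∈ H}
18+0=18, 18+4=22, 18+8=26, 18+12=30, 18+16=34, 18+20=38, 18+24=2, 18+28=6, 18+32=10, 18+36=14
18 + H = {2, 6, 10, 14, 18, 22, 26, 30, 34, 38} = 2 + H

18 + H = {2, 6, 10, 14, 18, 22, 26, 30, 34, 38}


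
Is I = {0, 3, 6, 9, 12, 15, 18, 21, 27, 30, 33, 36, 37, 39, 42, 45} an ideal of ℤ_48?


Check ideal conditions for I = {0, 3, 6, 9, 12, 15, 18, 21, 27, 30, 33, 36, 37, 39, 42, 45} in ℤ_48:
(1) I is an additive subgroup? No
(2) For r ∈ ℤ_48 and a ∈ I: r·a ∈ I? No  [counterexample: r=2, a=12, r·a mod 48 = 24 ∉ I]

No, I is not an ideal of ℤ_48


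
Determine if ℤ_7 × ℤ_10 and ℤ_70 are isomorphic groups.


Comparing ℤ_7 × ℤ_10 and ℤ_70:
gcd(7,10) = 1, so ℤ_7 × ℤ_10 ≅ ℤ_70 (CRT)

Yes, ℤ_7 × ℤ_10 ≅ ℤ_70


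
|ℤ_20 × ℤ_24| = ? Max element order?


|ℤ_20 × ℤ_24| = 20 × 24 = 480
Max element order = lcm(20,24) = 120
Cyclic? No (gcd=4)

|ℤ_20×ℤ_24| = 480, max element order = 120


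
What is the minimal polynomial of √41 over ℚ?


√41 satisfies x² - 41 = 0, irreducible over ℚ since 41 is squarefree

Minimal polynomial: x² - 41


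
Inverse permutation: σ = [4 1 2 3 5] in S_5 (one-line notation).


To find σ⁻¹, swap domain and range:
σ(1) = 4 → σ⁻¹(4) = 1
σ(2) = 1 → σ⁻¹(1) = 2
σ(3) = 2 → σ⁻¹(2) = 3
σ(4) = 3 → σ⁻¹(3) = 4
σ(5) = 5 → σ⁻¹(5) = 5

σ⁻¹ = [2 3 4 1 5]


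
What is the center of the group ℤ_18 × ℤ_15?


Z(G) = {g ∈ G | gx = xg for all x ∈ G}
Direct product of abelian groups is abelian, so Z(G) = G

Z(ℤ_18 × ℤ_15) = ℤ_18 × ℤ_15


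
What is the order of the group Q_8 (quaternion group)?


Q_8 = {±1, ±i, ±j, ±k}
|Q_8| = 8

|Q_8 (quaternion group)| = 8


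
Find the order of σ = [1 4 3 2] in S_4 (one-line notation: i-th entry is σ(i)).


Cycle decomposition: (2 4)
Cycle lengths: 2
Order = lcm(2) = 2

ord(σ) = 2


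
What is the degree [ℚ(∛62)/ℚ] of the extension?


∛62 has minimal polynomial x³ - 62 (irreducible over ℚ since 62 is not a perfect cube)

[ℚ(∛62)/ℚ] = 3


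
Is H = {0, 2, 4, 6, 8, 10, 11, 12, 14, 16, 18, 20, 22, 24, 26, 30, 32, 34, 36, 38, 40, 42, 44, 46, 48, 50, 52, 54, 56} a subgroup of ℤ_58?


Subgroup test for H = {0, 2, 4, 6, 8, 10, 11, 12, 14, 16, 18, 20, 22, 24, 26, 30, 32, 34, 36, 38, 40, 42, 44, 46, 48, 50, 52, 54, 56} in (ℤ_58, +):
(1) 0 ∈ H? Yes
(2) Closure: for all a,b ∈ H, (a+b) mod 58 ∈ H? No  [counterexample: 2 + 11 = 13 ∉ H]
(3) Inverses: for all a ∈ H, -a mod 58 ∈ H? No

No, H is not a subgroup of ℤ_58


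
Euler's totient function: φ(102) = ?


Factor n: 102 = 2 × 3 × 17
φ(n) = n · ∏(1 - 1/p) over distinct primes p | n
φ(102) = 102 · (1 - 1/2) · (1 - 1/3) · (1 - 1/17) = 32

φ(102) = 32


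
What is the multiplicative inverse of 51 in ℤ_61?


Use the extended Euclidean algorithm to write 1 = 51·s + 61·t; then s mod 61 is the inverse.
Euclidean algorithm:
  51 = 0·61 + 51
  61 = 1·51 + 10
  51 = 5·10 + 1
  10 = 10·1 + 0
gcd(51,61) = 1
Back-substitution gives: 51·(6) + 61·(-5) = 1
So 51⁻¹ ≡ 6 ≡ 6 (mod 61)
Check: 51 × 6 = 306 ≡ 1 (mod 61) ✓

51⁻¹ ≡ 6 (mod 61)


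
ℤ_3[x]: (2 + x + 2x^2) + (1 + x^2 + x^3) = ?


Add coefficients mod 3:
x^0: 2 + 1 = 0 (mod 3)
x^1: 1 + 0 = 1 (mod 3)
x^2: 2 + 1 = 0 (mod 3)
x^3: 0 + 1 = 1 (mod 3)
Result: x + x^3

f + g = x + x^3


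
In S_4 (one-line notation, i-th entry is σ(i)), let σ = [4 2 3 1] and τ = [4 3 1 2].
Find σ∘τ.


σ∘τ: apply τ first, then σ
1 →τ 4 →σ 1
2 →τ 3 →σ 3
3 →τ 1 →σ 4
4 →τ 2 →σ 2

σ∘τ = [1 3 4 2]


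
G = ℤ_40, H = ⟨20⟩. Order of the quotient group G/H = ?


|⟨20⟩| = n / gcd(20, 40) = 40 / 20 = 2
H is normal (ℤ_40 is abelian).
|G/H| = |G| / |H| = 40 / 2 = 20

|G/H| = 20


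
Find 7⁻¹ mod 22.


Use the extended Euclidean algorithm to write 1 = 7·s + 22·t; then s mod 22 is the inverse.
Euclidean algorithm:
  7 = 0·22 + 7
  22 = 3·7 + 1
  7 = 7·1 + 0
gcd(7,22) = 1
Back-substitution gives: 7·(-3) + 22·(1) = 1
So 7⁻¹ ≡ -3 ≡ 19 (mod 22)
Check: 7 × 19 = 133 ≡ 1 (mod 22) ✓

7⁻¹ ≡ 19 (mod 22)


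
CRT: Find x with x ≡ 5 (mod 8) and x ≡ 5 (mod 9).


m₁ = 8, m₂ = 9, gcd = 1, so CRT applies. M = m₁·m₂ = 72
Let M₁ = M/m₁ = 9, M₂ = M/m₂ = 8
Find y₁ ≡ M₁⁻¹ (mod m₁): 9⁻¹ ≡ 1 (mod 8)
Find y₂ ≡ M₂⁻¹ (mod m₂): 8⁻¹ ≡ 8 (mod 9)
x = a₁·M₁·y₁ + a₂·M₂·y₂ = 5·9·1 + 5·8·8 = 365
Reduce mod 72: x ≡ 5
Check: 5 mod 8 = 5 ✓, 5 mod 9 = 5 ✓

x ≡ 5 (mod 72)


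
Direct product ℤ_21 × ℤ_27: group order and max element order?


|ℤ_21 × ℤ_27| = 21 × 27 = 567
Max element order = lcm(21,27) = 189
Cyclic? No (gcd=3)

|ℤ_21×ℤ_27| = 567, max element order = 189


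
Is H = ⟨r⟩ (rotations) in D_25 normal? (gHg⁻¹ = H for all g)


H = ⟨r⟩ (rotations) in D_25
The rotation subgroup ⟨r⟩ has index 2 in D_25, so it is normal

Yes, normal subgroup


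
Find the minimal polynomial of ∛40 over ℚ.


∛40 satisfies x³ - 40 = 0, irreducible over ℚ (no rational root; 40 is not a perfect cube)

Minimal polynomial: x³ - 40


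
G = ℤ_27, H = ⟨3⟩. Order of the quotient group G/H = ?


|⟨3⟩| = n / gcd(3, 27) = 27 / 3 = 9
H is normal (ℤ_27 is abelian).
|G/H| = |G| / |H| = 27 / 9 = 3

|G/H| = 3


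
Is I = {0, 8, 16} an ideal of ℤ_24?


Check ideal conditions for I = {0, 8, 16} in ℤ_24:
(1) I is an additive subgroup? Yes
(2) For r ∈ ℤ_24 and a ∈ I: r·a ∈ I? Yes

Yes, I is an ideal of ℤ_24


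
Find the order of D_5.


|D_n| = 2n (n rotations and n reflections)
|D_5| = 2×5 = 10

|D_5| = 10


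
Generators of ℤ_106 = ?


g generates ℤ_n iff gcd(g,n) = 1
Prime factors of 106: 2, 53
Generators are g ∈ {1,...,105} not divisible by any of these primes.
Generators: {1, 3, 5, 7, 9, 11, 13, 15, 17, 19, 21, 23, 25, 27, 29, 31, 33, 35, 37, 39, 41, 43, 45, 47, 49, 51, 55, 57, 59, 61, 63, 65, 67, 69, 71, 73, 75, 77, 79, 81, 83, 85, 87, 89, 91, 93, 95, 97, 99, 101, 103, 105}
Number of generators = φ(106) = 52

Generators of ℤ_106 = {1, 3, 5, 7, 9, 11, 13, 15, 17, 19, 21, 23, 25, 27, 29, 31, 33, 35, 37, 39, 41, 43, 45, 47, 49, 51, 55, 57, 59, 61, 63, 65, 67, 69, 71, 73, 75, 77, 79, 81, 83, 85, 87, 89, 91, 93, 95, 97, 99, 101, 103, 105}


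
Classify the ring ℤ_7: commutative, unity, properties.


ℤ_7 is a commutative ring with unity 1; 7 is prime, so ℤ_7 is a field (hence an integral domain)
Commutative: Yes
Integral domain: Yes
Has unity: Yes

ℤ_7: Commutative=Yes, Unity=Yes


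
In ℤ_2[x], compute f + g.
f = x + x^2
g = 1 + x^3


Add coefficients mod 2:
x^0: 0 + 1 = 1 (mod 2)
x^1: 1 + 0 = 1 (mod 2)
x^2: 1 + 0 = 1 (mod 2)
x^3: 0 + 1 = 1 (mod 2)
Result: 1 + x + x^2 + x^3

f + g = 1 + x + x^2 + x^3


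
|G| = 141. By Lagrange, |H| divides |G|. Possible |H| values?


Lagrange's theorem: |H| divides |G|
|G| = 141
Divisors of 141: 1, 3, 47, 141

Possible subgroup orders: {1, 3, 47, 141}


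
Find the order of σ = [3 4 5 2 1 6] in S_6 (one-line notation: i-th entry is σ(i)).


Cycle decomposition: (1 3 5) (2 4)
Cycle lengths: 3, 2
Order = lcm(3, 2) = 6

ord(σ) = 6


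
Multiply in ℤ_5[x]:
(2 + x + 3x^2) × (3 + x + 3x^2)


Expand and collect like terms; reduce coefficients mod 5:
x^0: 2·3 = 6 ≡ 1 (mod 5)
x^1: 2·1 + 1·3 = 5 ≡ 0 (mod 5)
x^2: 2·3 + 1·1 + 3·3 = 16 ≡ 1 (mod 5)
x^3: 1·3 + 3·1 = 6 ≡ 1 (mod 5)
x^4: 3·3 = 9 ≡ 4 (mod 5)
Result: 1 + x^2 + x^3 + 4x^4

f · g = 1 + x^2 + x^3 + 4x^4


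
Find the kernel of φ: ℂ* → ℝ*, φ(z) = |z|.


Kernel = preimage of identity
ker(φ) = {z ∈ ℂ* | |z| = 1} = unit circle S¹

ker(φ) = S¹ (unit circle)


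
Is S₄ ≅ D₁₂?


Comparing S₄ and D₁₂:
S₄ has trivial center; D₁₂ has center {e, r⁶}

No, S₄ ≇ D₁₂


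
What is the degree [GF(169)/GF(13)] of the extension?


GF(169) = GF(13^2), so the extension degree is 2

[GF(169)/GF(13)] = 2


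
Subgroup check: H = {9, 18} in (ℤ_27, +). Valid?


Subgroup test for H = {9, 18} in (ℤ_27, +):
(1) 0 ∈ H? No
(2) Closure: for all a,b ∈ H, (a+b) mod 27 ∈ H? No  [counterexample: 9 + 18 = 0 ∉ H]
(3) Inverses: for all a ∈ H, -a mod 27 ∈ H? Yes

No, H is not a subgroup of ℤ_27


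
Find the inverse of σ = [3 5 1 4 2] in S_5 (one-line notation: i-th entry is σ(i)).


To find σ⁻¹, swap domain and range:
σ(1) = 3 → σ⁻¹(3) = 1
σ(2) = 5 → σ⁻¹(5) = 2
σ(3) = 1 → σ⁻¹(1) = 3
σ(4) = 4 → σ⁻¹(4) = 4
σ(5) = 2 → σ⁻¹(2) = 5

σ⁻¹ = [3 5 1 4 2]


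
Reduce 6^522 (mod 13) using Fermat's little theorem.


Fermat's little theorem: if p is prime and gcd(a,p)=1, then a^(p-1) ≡ 1 (mod p)
p = 13 is prime, gcd(6,13) = 1
Reduce exponent: 522 mod 12 = 6
So 6^522 ≡ 6^6 (mod 13)
6^6 mod 13 = 12

6^522 ≡ 12 (mod 13)


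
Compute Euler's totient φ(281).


Factor n: 281 = 281
φ(n) = n · ∏(1 - 1/p) over distinct primes p | n
φ(281) = 281 · (1 - 1/281) = 280

φ(281) = 280


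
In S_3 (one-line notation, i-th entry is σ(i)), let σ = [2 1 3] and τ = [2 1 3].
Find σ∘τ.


σ∘τ: apply τ first, then σ
1 →τ 2 →σ 1
2 →τ 1 →σ 2
3 →τ 3 →σ 3

σ∘τ = [1 2 3]


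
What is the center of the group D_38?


Z(G) = {g ∈ G | gx = xg for all x ∈ G}
For even n, Z(D_n) = {e, r^(n/2)}: the 180° rotation r^19 commutes with every reflection and rotation

Z(D_38) = {e, r^19}


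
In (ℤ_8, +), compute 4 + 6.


Operation: addition mod 8
4 + 6 = (a + b) mod 8 with a = 4, b = 6

4 + 6 = 2


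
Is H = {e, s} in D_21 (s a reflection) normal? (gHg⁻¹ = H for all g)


H = {e, s} in D_21 (s a reflection)
r·s·r⁻¹ = sr⁻² ≠ s for n ≥ 3, so {e, s} is not closed under conjugation

No, not a normal subgroup


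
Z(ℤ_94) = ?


Z(G) = {g ∈ G | gx = xg for all x ∈ G}
ℤ_94 is abelian, so Z(G) = G

Z(ℤ_94) = ℤ_94


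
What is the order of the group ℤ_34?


ℤ_n has n elements.

|ℤ_34| = 34


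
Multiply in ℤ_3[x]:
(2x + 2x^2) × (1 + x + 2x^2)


Expand and collect like terms; reduce coefficients mod 3:
x^0: 0·1 = 0 ≡ 0 (mod 3)
x^1: 0·1 + 2·1 = 2 ≡ 2 (mod 3)
x^2: 0·2 + 2·1 + 2·1 = 4 ≡ 1 (mod 3)
x^3: 2·2 + 2·1 = 6 ≡ 0 (mod 3)
x^4: 2·2 = 4 ≡ 1 (mod 3)
Result: 2x + x^2 + x^4

f · g = 2x + x^2 + x^4


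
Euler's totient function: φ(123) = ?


Factor n: 123 = 3 × 41
φ(n) = n · ∏(1 - 1/p) over distinct primes p | n
φ(123) = 123 · (1 - 1/3) · (1 - 1/41) = 80

φ(123) = 80


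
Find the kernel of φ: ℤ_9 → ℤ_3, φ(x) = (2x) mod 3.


Kernel = preimage of identity
ker(φ) = {x ∈ ℤ_9 : 2x ≡ 0 (mod 3)}. Since 3 | 9, φ is well-defined. The kernel is the cyclic subgroup ⟨3⟩ of ℤ_9 (order 3), i.e. {0, 3, 6}

ker(φ) = {0, 3, 6}


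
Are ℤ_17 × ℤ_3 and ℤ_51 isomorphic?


Comparing ℤ_17 × ℤ_3 and ℤ_51:
gcd(17,3) = 1, so ℤ_17 × ℤ_3 ≅ ℤ_51 (CRT)

Yes, ℤ_17 × ℤ_3 ≅ ℤ_51


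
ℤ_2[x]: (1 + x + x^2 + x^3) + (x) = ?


Add coefficients mod 2:
x^0: 1 + 0 = 1 (mod 2)
x^1: 1 + 1 = 0 (mod 2)
x^2: 1 + 0 = 1 (mod 2)
x^3: 1 + 0 = 1 (mod 2)
Result: 1 + x^2 + x^3

f + g = 1 + x^2 + x^3


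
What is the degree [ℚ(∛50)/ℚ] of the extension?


∛50 has minimal polynomial x³ - 50 (irreducible over ℚ since 50 is not a perfect cube)

[ℚ(∛50)/ℚ] = 3


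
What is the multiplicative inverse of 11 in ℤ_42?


Use the extended Euclidean algorithm to write 1 = 11·s + 42·t; then s mod 42 is the inverse.
Euclidean algorithm:
  11 = 0·42 + 11
  42 = 3·11 + 9
  11 = 1·9 + 2
  9 = 4·2 + 1
  2 = 2·1 + 0
gcd(11,42) = 1
Back-substitution gives: 11·(-19) + 42·(5) = 1
So 11⁻¹ ≡ -19 ≡ 23 (mod 42)
Check: 11 × 23 = 253 ≡ 1 (mod 42) ✓

11⁻¹ ≡ 23 (mod 42)


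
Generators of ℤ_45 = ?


g generates ℤ_n iff gcd(g,n) = 1
Prime factors of 45: 3, 5
Generators are g ∈ {1,...,44} not divisible by any of these primes.
Generators: {1, 2, 4, 7, 8, 11, 13, 14, 16, 17, 19, 22, 23, 26, 28, 29, 31, 32, 34, 37, 38, 41, 43, 44}
Number of generators = φ(45) = 24

Generators of ℤ_45 = {1, 2, 4, 7, 8, 11, 13, 14, 16, 17, 19, 22, 23, 26, 28, 29, 31, 32, 34, 37, 38, 41, 43, 44}


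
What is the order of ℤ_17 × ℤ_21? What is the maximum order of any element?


|ℤ_17 × ℤ_21| = 17 × 21 = 357
Max element order = lcm(17,21) = 357
Cyclic? Yes (gcd=1)

|ℤ_17×ℤ_21| = 357, max element order = 357


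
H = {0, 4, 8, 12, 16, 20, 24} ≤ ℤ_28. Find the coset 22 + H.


22 + H = {22 + h (mod 28) : h ∈ H}
22+0=22, 22+4=26, 22+8=2, 22+12=6, 22+16=10, 22+20=14, 22+24=18
22 + H = {2, 6, 10, 14, 18, 22, 26} = 2 + H

22 + H = {2, 6, 10, 14, 18, 22, 26}


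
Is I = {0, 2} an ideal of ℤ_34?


Check ideal conditions for I = {0, 2} in ℤ_34:
(1) I is an additive subgroup? No
(2) For r ∈ ℤ_34 and a ∈ I: r·a ∈ I? No  [counterexample: r=2, a=2, r·a mod 34 = 4 ∉ I]

No, I is not an ideal of ℤ_34


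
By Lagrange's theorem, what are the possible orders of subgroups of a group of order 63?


Lagrange's theorem: |H| divides |G|
|G| = 63
Divisors of 63: 1, 3, 7, 9, 21, 63

Possible subgroup orders: {1, 3, 7, 9, 21, 63}


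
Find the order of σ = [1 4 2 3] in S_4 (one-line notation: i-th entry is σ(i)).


Cycle decomposition: (2 4 3)
Cycle lengths: 3
Order = lcm(3) = 3

ord(σ) = 3


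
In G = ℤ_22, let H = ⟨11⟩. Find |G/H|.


|⟨11⟩| = n / gcd(11, 22) = 22 / 11 = 2
H is normal (ℤ_22 is abelian).
|G/H| = |G| / |H| = 22 / 2 = 11

|G/H| = 11


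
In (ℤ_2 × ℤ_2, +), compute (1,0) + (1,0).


Operation: componentwise addition mod (2, 2)
(1,0) + (1,0) = ((a₁+b₁) mod 2, (a₂+b₂) mod 2) with a = (1,0), b = (1,0)

(1,0) + (1,0) = (0,0)


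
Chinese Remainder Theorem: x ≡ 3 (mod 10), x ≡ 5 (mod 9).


m₁ = 10, m₂ = 9, gcd = 1, so CRT applies. M = m₁·m₂ = 90
Let M₁ = M/m₁ = 9, M₂ = M/m₂ = 10
Find y₁ ≡ M₁⁻¹ (mod m₁): 9⁻¹ ≡ 9 (mod 10)
Find y₂ ≡ M₂⁻¹ (mod m₂): 10⁻¹ ≡ 1 (mod 9)
x = a₁·M₁·y₁ + a₂·M₂·y₂ = 3·9·9 + 5·10·1 = 293
Reduce mod 90: x ≡ 23
Check: 23 mod 10 = 3 ✓, 23 mod 9 = 5 ✓

x ≡ 23 (mod 90)


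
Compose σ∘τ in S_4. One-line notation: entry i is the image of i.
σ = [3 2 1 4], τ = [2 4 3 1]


σ∘τ: apply τ first, then σ
1 →τ 2 →σ 2
2 →τ 4 →σ 4
3 →τ 3 →σ 1
4 →τ 1 →σ 3

σ∘τ = [2 4 1 3]


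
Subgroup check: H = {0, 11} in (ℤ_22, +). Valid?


Subgroup test for H = {0, 11} in (ℤ_22, +):
(1) 0 ∈ H? Yes
(2) Closure: for all a,b ∈ H, (a+b) mod 22 ∈ H? Yes
(3) Inverses: for all a ∈ H, -a mod 22 ∈ H? Yes

Yes, H is a subgroup of ℤ_22


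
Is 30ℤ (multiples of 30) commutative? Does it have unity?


30ℤ is a commutative ring under +,× but has no multiplicative identity (1 ∉ 30ℤ); it has no zero divisors, but without unity it is not an integral domain
Commutative: Yes
Integral domain: No
Has unity: No

30ℤ (multiples of 30): Commutative=Yes, Unity=No


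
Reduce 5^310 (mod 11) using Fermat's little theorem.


Fermat's little theorem: if p is prime and gcd(a,p)=1, then a^(p-1) ≡ 1 (mod p)
p = 11 is prime, gcd(5,11) = 1
Reduce exponent: 310 mod 10 = 0
So 5^310 ≡ 5^0 (mod 11)
5^0 = 1

5^310 ≡ 1 (mod 11)


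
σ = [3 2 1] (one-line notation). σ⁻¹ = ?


To find σ⁻¹, swap domain and range:
σ(1) = 3 → σ⁻¹(3) = 1
σ(2) = 2 → σ⁻¹(2) = 2
σ(3) = 1 → σ⁻¹(1) = 3

σ⁻¹ = [3 2 1]


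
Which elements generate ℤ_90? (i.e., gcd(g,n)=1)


g generates ℤ_n iff gcd(g,n) = 1
Prime factors of 90: 2, 3, 5
Generators are g ∈ {1,...,89} not divisible by any of these primes.
Generators: {1, 7, 11, 13, 17, 19, 23, 29, 31, 37, 41, 43, 47, 49, 53, 59, 61, 67, 71, 73, 77, 79, 83, 89}
Number of generators = φ(90) = 24

Generators of ℤ_90 = {1, 7, 11, 13, 17, 19, 23, 29, 31, 37, 41, 43, 47, 49, 53, 59, 61, 67, 71, 73, 77, 79, 83, 89}


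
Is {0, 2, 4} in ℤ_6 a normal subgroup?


H = {0, 2, 4} in ℤ_6
ℤ_6 is abelian; every subgroup of an abelian group is normal

Yes, normal subgroup


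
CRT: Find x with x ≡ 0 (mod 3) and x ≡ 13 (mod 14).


m₁ = 3, m₂ = 14, gcd = 1, so CRT applies. M = m₁·m₂ = 42
Let M₁ = M/m₁ = 14, M₂ = M/m₂ = 3
Find y₁ ≡ M₁⁻¹ (mod m₁): 14⁻¹ ≡ 2 (mod 3)
Find y₂ ≡ M₂⁻¹ (mod m₂): 3⁻¹ ≡ 5 (mod 14)
x = a₁·M₁·y₁ + a₂·M₂·y₂ = 0·14·2 + 13·3·5 = 195
Reduce mod 42: x ≡ 27
Check: 27 mod 3 = 0 ✓, 27 mod 14 = 13 ✓

x ≡ 27 (mod 42)


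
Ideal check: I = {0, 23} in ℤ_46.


Check ideal conditions for I = {0, 23} in ℤ_46:
(1) I is an additive subgroup? Yes
(2) For r ∈ ℤ_46 and a ∈ I: r·a ∈ I? Yes

Yes, I is an ideal of ℤ_46


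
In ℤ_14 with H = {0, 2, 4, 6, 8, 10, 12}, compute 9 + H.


9 + H = {9 + h (mod 14) : h ∈ H}
9+0=9, 9+2=11, 9+4=13, 9+6=1, 9+8=3, 9+10=5, 9+12=7
9 + H = {1, 3, 5, 7, 9, 11, 13} = 1 + H

9 + H = {1, 3, 5, 7, 9, 11, 13}


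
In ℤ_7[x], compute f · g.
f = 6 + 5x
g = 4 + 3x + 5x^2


Expand and collect like terms; reduce coefficients mod 7:
x^0: 6·4 = 24 ≡ 3 (mod 7)
x^1: 6·3 + 5·4 = 38 ≡ 3 (mod 7)
x^2: 6·5 + 5·3 = 45 ≡ 3 (mod 7)
x^3: 5·5 = 25 ≡ 4 (mod 7)
Result: 3 + 3x + 3x^2 + 4x^3

f · g = 3 + 3x + 3x^2 + 4x^3


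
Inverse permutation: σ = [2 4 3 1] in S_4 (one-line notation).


To find σ⁻¹, swap domain and range:
σ(1) = 2 → σ⁻¹(2) = 1
σ(2) = 4 → σ⁻¹(4) = 2
σ(3) = 3 → σ⁻¹(3) = 3
σ(4) = 1 → σ⁻¹(1) = 4

σ⁻¹ = [4 1 3 2]


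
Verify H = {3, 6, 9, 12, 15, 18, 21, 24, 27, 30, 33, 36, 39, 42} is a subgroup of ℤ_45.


Subgroup test for H = {3, 6, 9, 12, 15, 18, 21, 24, 27, 30, 33, 36, 39, 42} in (ℤ_45, +):
(1) 0 ∈ H? No
(2) Closure: for all a,b ∈ H, (a+b) mod 45 ∈ H? No  [counterexample: 3 + 42 = 0 ∉ H]
(3) Inverses: for all a ∈ H, -a mod 45 ∈ H? Yes

No, H is not a subgroup of ℤ_45


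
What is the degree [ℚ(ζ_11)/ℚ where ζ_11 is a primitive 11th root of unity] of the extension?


[ℚ(ζ_n):ℚ] = deg Φ_n(x) = φ(n). Here φ(11) = 10

[ℚ(ζ_11)/ℚ where ζ_11 is a primitive 11th root of unity] = 10


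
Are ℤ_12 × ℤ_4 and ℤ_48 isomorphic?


Comparing ℤ_12 × ℤ_4 and ℤ_48:
gcd(12,4) = 4 ≠ 1. Max element order in ℤ_12×ℤ_4 is lcm(12,4) = 12 < 48, so it has no element of order 48

No, ℤ_12 × ℤ_4 ≇ ℤ_48


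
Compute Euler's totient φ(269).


Factor n: 269 = 269
φ(n) = n · ∏(1 - 1/p) over distinct primes p | n
φ(269) = 269 · (1 - 1/269) = 268

φ(269) = 268


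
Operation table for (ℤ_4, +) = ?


Elements: {0, 1, 2, 3}
Operation: addition mod 4
Entry (a, b) = (a + b) mod 4

Cayley table:
  | 0 | 1 | 2 | 3
0 | 0 | 1 | 2 | 3
1 | 1 | 2 | 3 | 0
2 | 2 | 3 | 0 | 1
3 | 3 | 0 | 1 | 2


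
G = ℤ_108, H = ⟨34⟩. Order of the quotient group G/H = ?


|⟨34⟩| = n / gcd(34, 108) = 108 / 2 = 54
H is normal (ℤ_108 is abelian).
|G/H| = |G| / |H| = 108 / 54 = 2

|G/H| = 2


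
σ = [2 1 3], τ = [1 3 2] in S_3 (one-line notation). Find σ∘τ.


σ∘τ: apply τ first, then σ
1 →τ 1 →σ 2
2 →τ 3 →σ 3
3 →τ 2 →σ 1

σ∘τ = [2 3 1]


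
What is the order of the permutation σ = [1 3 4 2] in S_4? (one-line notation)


Cycle decomposition: (2 3 4)
Cycle lengths: 3
Order = lcm(3) = 3

ord(σ) = 3


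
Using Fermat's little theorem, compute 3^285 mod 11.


Fermat's little theorem: if p is prime and gcd(a,p)=1, then a^(p-1) ≡ 1 (mod p)
p = 11 is prime, gcd(3,11) = 1
Reduce exponent: 285 mod 10 = 5
So 3^285 ≡ 3^5 (mod 11)
3^5 mod 11 = 1

3^285 ≡ 1 (mod 11)


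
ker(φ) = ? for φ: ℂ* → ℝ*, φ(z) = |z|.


Kernel = preimage of identity
ker(φ) = {z ∈ ℂ* | |z| = 1} = unit circle S¹

ker(φ) = S¹ (unit circle)


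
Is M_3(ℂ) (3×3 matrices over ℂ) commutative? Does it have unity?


Matrix multiplication is non-commutative for n ≥ 2; the identity matrix I is the unity; singular matrices give zero divisors, so not an integral domain
Commutative: No
Integral domain: No
Has unity: Yes

M_3(ℂ) (3×3 matrices over ℂ): Commutative=No, Unity=Yes


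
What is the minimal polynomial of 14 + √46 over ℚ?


Let α = 14 + √46. Then α - 14 = √46, so (α - 14)² = 46, giving α² - 28α + 150 = 0. Degree 2 and α ∉ ℚ, so this is the minimal polynomial.

Minimal polynomial: x² - 28x + 150


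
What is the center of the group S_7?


Z(G) = {g ∈ G | gx = xg for all x ∈ G}
S_n is non-abelian for n ≥ 3; Z(S_7) is trivial

Z(S_7) = {e}


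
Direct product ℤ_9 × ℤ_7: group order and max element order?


|ℤ_9 × ℤ_7| = 9 × 7 = 63
Max element order = lcm(9,7) = 63
Cyclic? Yes (gcd=1)

|ℤ_9×ℤ_7| = 63, max element order = 63


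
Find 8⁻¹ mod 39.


Use the extended Euclidean algorithm to write 1 = 8·s + 39·t; then s mod 39 is the inverse.
Euclidean algorithm:
  8 = 0·39 + 8
  39 = 4·8 + 7
  8 = 1·7 + 1
  7 = 7·1 + 0
gcd(8,39) = 1
Back-substitution gives: 8·(5) + 39·(-1) = 1
So 8⁻¹ ≡ 5 ≡ 5 (mod 39)
Check: 8 × 5 = 40 ≡ 1 (mod 39) ✓

8⁻¹ ≡ 5 (mod 39)


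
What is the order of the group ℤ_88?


ℤ_n has n elements.

|ℤ_88| = 88


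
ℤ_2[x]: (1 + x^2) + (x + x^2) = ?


Add coefficients mod 2:
x^0: 1 + 0 = 1 (mod 2)
x^1: 0 + 1 = 1 (mod 2)
x^2: 1 + 1 = 0 (mod 2)
Result: 1 + x

f + g = 1 + x


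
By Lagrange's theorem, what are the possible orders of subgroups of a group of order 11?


Lagrange's theorem: |H| divides |G|
|G| = 11
Divisors of 11: 1, 11

Possible subgroup orders: {1, 11}


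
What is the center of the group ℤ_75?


Z(G) = {g ∈ G | gx = xg for all x ∈ G}
ℤ_75 is abelian, so Z(G) = G

Z(ℤ_75) = ℤ_75


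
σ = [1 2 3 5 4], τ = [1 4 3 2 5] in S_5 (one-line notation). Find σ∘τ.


σ∘τ: apply τ first, then σ
1 →τ 1 →σ 1
2 →τ 4 →σ 5
3 →τ 3 →σ 3
4 →τ 2 →σ 2
5 →τ 5 →σ 4

σ∘τ = [1 5 3 2 4]


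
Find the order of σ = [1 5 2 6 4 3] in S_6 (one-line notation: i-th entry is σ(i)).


Cycle decomposition: (2 5 4 6 3)
Cycle lengths: 5
Order = lcm(5) = 5

ord(σ) = 5


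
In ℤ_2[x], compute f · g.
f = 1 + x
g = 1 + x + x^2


Expand and collect like terms; reduce coefficients mod 2:
x^0: 1·1 = 1 ≡ 1 (mod 2)
x^1: 1·1 + 1·1 = 2 ≡ 0 (mod 2)
x^2: 1·1 + 1·1 = 2 ≡ 0 (mod 2)
x^3: 1·1 = 1 ≡ 1 (mod 2)
Result: 1 + x^3

f · g = 1 + x^3


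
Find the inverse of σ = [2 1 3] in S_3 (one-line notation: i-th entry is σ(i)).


To find σ⁻¹, swap domain and range:
σ(1) = 2 → σ⁻¹(2) = 1
σ(2) = 1 → σ⁻¹(1) = 2
σ(3) = 3 → σ⁻¹(3) = 3

σ⁻¹ = [2 1 3]


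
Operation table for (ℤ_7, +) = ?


Elements: {0, 1, 2, 3, 4, 5, 6}
Operation: addition mod 7
Entry (a, b) = (a + b) mod 7

Cayley table:
  | 0 | 1 | 2 | 3 | 4 | 5 | 6
0 | 0 | 1 | 2 | 3 | 4 | 5 | 6
1 | 1 | 2 | 3 | 4 | 5 | 6 | 0
2 | 2 | 3 | 4 | 5 | 6 | 0 | 1
3 | 3 | 4 | 5 | 6 | 0 | 1 | 2
4 | 4 | 5 | 6 | 0 | 1 | 2 | 3
5 | 5 | 6 | 0 | 1 | 2 | 3 | 4
6 | 6 | 0 | 1 | 2 | 3 | 4 | 5


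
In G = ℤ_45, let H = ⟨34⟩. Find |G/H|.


|⟨34⟩| = n / gcd(34, 45) = 45 / 1 = 45
H is normal (ℤ_45 is abelian).
|G/H| = |G| / |H| = 45 / 45 = 1

|G/H| = 1


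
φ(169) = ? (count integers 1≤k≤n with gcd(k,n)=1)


Factor n: 169 = 13^2
φ(n) = n · ∏(1 - 1/p) over distinct primes p | n
φ(169) = 169 · (1 - 1/13) = 156

φ(169) = 156


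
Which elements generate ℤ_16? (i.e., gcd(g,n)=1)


g generates ℤ_n iff gcd(g,n) = 1
Checking each g ∈ {1,...,15}:
gcd(1,16) = 1
gcd(2,16) = 2
gcd(3,16) = 1
gcd(4,16) = 4
gcd(5,16) = 1
gcd(6,16) = 2
gcd(7,16) = 1
gcd(8,16) = 8
gcd(9,16) = 1
gcd(10,16) = 2
gcd(11,16) = 1
gcd(12,16) = 4
gcd(13,16) = 1
gcd(14,16) = 2
gcd(15,16) = 1
Generators: {1, 3, 5, 7, 9, 11, 13, 15}
Number of generators = φ(16) = 8

Generators of ℤ_16 = {1, 3, 5, 7, 9, 11, 13, 15}


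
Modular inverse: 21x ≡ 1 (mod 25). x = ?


Use the extended Euclidean algorithm to write 1 = 21·s + 25·t; then s mod 25 is the inverse.
Euclidean algorithm:
  21 = 0·25 + 21
  25 = 1·21 + 4
  21 = 5·4 + 1
  4 = 4·1 + 0
gcd(21,25) = 1
Back-substitution gives: 21·(6) + 25·(-5) = 1
So 21⁻¹ ≡ 6 ≡ 6 (mod 25)
Check: 21 × 6 = 126 ≡ 1 (mod 25) ✓

21⁻¹ ≡ 6 (mod 25)


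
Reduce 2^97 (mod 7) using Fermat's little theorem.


Fermat's little theorem: if p is prime and gcd(a,p)=1, then a^(p-1) ≡ 1 (mod p)
p = 7 is prime, gcd(2,7) = 1
Reduce exponent: 97 mod 6 = 1
So 2^97 ≡ 2^1 (mod 7)
2^1 mod 7 = 2

2^97 ≡ 2 (mod 7)


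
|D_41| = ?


|D_n| = 2n (n rotations and n reflections)
|D_41| = 2×41 = 82

|D_41| = 82


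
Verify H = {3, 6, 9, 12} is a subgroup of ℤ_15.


Subgroup test for H = {3, 6, 9, 12} in (ℤ_15, +):
(1) 0 ∈ H? No
(2) Closure: for all a,b ∈ H, (a+b) mod 15 ∈ H? No  [counterexample: 3 + 12 = 0 ∉ H]
(3) Inverses: for all a ∈ H, -a mod 15 ∈ H? Yes

No, H is not a subgroup of ℤ_15


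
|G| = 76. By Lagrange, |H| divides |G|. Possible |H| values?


Lagrange's theorem: |H| divides |G|
|G| = 76
Divisors of 76: 1, 2, 4, 19, 38, 76

Possible subgroup orders: {1, 2, 4, 19, 38, 76}


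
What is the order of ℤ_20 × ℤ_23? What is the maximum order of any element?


|ℤ_20 × ℤ_23| = 20 × 23 = 460
Max element order = lcm(20,23) = 460
Cyclic? Yes (gcd=1)

|ℤ_20×ℤ_23| = 460, max element order = 460


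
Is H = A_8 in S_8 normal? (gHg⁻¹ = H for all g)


H = A_8 in S_8
A_8 has index 2 in S_8, and every subgroup of index 2 is normal

Yes, normal subgroup


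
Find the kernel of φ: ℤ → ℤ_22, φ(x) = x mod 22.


Kernel = preimage of identity
ker(φ) = {x ∈ ℤ : x ≡ 0 (mod 22)} = 22ℤ = {0, ±22, ±44, ...}

ker(φ) = 22ℤ


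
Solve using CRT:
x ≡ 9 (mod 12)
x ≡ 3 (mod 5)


m₁ = 12, m₂ = 5, gcd = 1, so CRT applies. M = m₁·m₂ = 60
Let M₁ = M/m₁ = 5, M₂ = M/m₂ = 12
Find y₁ ≡ M₁⁻¹ (mod m₁): 5⁻¹ ≡ 5 (mod 12)
Find y₂ ≡ M₂⁻¹ (mod m₂): 12⁻¹ ≡ 3 (mod 5)
x = a₁·M₁·y₁ + a₂·M₂·y₂ = 9·5·5 + 3·12·3 = 333
Reduce mod 60: x ≡ 33
Check: 33 mod 12 = 9 ✓, 33 mod 5 = 3 ✓

x ≡ 33 (mod 60)


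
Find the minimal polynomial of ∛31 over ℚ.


∛31 satisfies x³ - 31 = 0, irreducible over ℚ (no rational root; 31 is not a perfect cube)

Minimal polynomial: x³ - 31


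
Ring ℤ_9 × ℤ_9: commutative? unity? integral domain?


Direct product ring; commutative with unity (1,1); but (1,0)·(0,1) = (0,0) gives zero divisors, so not an integral domain
Commutative: Yes
Integral domain: No
Has unity: Yes

ℤ_9 × ℤ_9: Commutative=Yes, Unity=Yes


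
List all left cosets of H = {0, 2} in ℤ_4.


H = {0, 2}, |H| = 2
Number of cosets = |G|/|H| = 4/2 = 2
0 + H = {0, 2}
1 + H = {1, 3}

Cosets: 0+H={0,2}; 1+H={1,3}


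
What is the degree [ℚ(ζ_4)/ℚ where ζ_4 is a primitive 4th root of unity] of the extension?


[ℚ(ζ_n):ℚ] = deg Φ_n(x) = φ(n). Here φ(4) = 2

[ℚ(ζ_4)/ℚ where ζ_4 is a primitive 4th root of unity] = 2


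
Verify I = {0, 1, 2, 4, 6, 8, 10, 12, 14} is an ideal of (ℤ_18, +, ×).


Check ideal conditions for I = {0, 1, 2, 4, 6, 8, 10, 12, 14} in ℤ_18:
(1) I is an additive subgroup? No
(2) For r ∈ ℤ_18 and a ∈ I: r·a ∈ I? No  [counterexample: r=2, a=8, r·a mod 18 = 16 ∉ I]

No, I is not an ideal of ℤ_18


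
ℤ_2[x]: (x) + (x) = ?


Add coefficients mod 2:
x^0: 0 + 0 = 0 (mod 2)
x^1: 1 + 1 = 0 (mod 2)
Result: 0

f + g = 0


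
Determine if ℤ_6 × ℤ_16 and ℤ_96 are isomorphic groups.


Comparing ℤ_6 × ℤ_16 and ℤ_96:
gcd(6,16) = 2 ≠ 1. Max element order in ℤ_6×ℤ_16 is lcm(6,16) = 48 < 96, so it has no element of order 96

No, ℤ_6 × ℤ_16 ≇ ℤ_96


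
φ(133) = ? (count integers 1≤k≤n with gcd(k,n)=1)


Factor n: 133 = 7 × 19
φ(n) = n · ∏(1 - 1/p) over distinct primes p | n
φ(133) = 133 · (1 - 1/7) · (1 - 1/19) = 108

φ(133) = 108


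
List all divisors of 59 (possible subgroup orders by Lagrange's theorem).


Lagrange's theorem: |H| divides |G|
|G| = 59
Divisors of 59: 1, 59

Possible subgroup orders: {1, 59}
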